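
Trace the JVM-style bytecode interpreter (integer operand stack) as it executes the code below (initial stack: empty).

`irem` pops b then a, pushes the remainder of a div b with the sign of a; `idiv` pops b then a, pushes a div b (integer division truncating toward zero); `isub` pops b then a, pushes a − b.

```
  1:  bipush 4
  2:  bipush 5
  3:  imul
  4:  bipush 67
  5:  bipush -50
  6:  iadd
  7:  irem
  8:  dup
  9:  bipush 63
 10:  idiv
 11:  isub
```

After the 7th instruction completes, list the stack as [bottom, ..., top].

[3]

bipush 4   → [4]
bipush 5   → [4, 5]
imul       → [20]
bipush 67  → [20, 67]
bipush -50 → [20, 67, -50]
iadd       → [20, 17]
irem       → [3]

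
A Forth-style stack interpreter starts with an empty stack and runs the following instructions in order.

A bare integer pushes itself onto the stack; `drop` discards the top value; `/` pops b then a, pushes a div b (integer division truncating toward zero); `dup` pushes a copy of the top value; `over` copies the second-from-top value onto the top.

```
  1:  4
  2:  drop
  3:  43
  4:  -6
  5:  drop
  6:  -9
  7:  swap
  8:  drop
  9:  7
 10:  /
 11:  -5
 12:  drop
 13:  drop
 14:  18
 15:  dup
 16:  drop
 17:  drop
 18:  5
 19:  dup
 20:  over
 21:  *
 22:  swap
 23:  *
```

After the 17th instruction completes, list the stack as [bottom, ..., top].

4    : [4]
drop : []
43   : [43]
-6   : [43, -6]
drop : [43]
-9   : [43, -9]
swap : [-9, 43]
drop : [-9]
7    : [-9, 7]
/    : [-1]
-5   : [-1, -5]
drop : [-1]
drop : []
18   : [18]
dup  : [18, 18]
drop : [18]
drop : []

[]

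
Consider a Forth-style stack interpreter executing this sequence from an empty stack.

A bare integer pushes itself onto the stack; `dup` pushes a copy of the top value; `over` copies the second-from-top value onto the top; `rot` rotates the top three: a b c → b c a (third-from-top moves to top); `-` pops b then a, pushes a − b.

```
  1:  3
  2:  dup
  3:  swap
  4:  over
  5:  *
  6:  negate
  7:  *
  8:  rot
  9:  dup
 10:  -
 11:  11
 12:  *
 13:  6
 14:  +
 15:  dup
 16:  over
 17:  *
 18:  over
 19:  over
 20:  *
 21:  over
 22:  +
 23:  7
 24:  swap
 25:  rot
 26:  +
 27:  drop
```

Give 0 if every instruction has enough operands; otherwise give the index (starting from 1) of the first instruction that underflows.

8

3      → [3]
dup    → [3, 3]
swap   → [3, 3]
over   → [3, 3, 3]
*      → [3, 9]
negate → [3, -9]
*      → [-27]
rot  — needs 3 operands, stack has 1 → underflow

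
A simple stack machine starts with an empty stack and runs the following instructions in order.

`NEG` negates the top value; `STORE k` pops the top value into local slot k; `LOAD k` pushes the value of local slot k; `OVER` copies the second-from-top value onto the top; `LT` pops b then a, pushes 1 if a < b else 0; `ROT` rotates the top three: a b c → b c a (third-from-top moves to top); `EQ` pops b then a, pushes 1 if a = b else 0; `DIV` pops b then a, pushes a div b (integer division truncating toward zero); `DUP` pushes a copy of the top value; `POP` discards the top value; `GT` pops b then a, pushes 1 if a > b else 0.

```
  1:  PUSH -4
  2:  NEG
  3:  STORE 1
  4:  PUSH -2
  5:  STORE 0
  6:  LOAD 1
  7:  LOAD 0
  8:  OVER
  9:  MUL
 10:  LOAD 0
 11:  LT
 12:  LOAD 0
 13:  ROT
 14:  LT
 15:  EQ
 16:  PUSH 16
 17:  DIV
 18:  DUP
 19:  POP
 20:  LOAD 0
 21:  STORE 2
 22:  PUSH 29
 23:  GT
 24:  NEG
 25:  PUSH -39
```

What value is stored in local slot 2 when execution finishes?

PUSH -4  -> [-4]
NEG      -> [4]
STORE 1  -> []
PUSH -2  -> [-2]
STORE 0  -> []
LOAD 1   -> [4]
LOAD 0   -> [4, -2]
OVER     -> [4, -2, 4]
MUL      -> [4, -8]
LOAD 0   -> [4, -8, -2]
LT       -> [4, 1]
LOAD 0   -> [4, 1, -2]
ROT      -> [1, -2, 4]
LT       -> [1, 1]
EQ       -> [1]
PUSH 16  -> [1, 16]
DIV      -> [0]
DUP      -> [0, 0]
POP      -> [0]
LOAD 0   -> [0, -2]
STORE 2  -> [0]
PUSH 29  -> [0, 29]
GT       -> [0]
NEG      -> [0]
PUSH -39 -> [0, -39]

-2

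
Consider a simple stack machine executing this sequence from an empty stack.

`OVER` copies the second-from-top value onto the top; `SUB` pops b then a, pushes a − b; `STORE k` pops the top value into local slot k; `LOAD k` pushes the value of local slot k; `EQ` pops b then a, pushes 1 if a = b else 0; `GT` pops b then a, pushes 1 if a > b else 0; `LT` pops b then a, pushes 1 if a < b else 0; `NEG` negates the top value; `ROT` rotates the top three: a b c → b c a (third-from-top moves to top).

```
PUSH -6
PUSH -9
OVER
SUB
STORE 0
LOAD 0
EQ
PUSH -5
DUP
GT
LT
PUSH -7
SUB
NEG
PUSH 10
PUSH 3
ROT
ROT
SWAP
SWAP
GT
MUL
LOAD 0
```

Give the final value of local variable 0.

-3

PUSH -6 -> -6
PUSH -9 -> -6 -9
OVER    -> -6 -9 -6
SUB     -> -6 -3
STORE 0 -> -6
LOAD 0  -> -6 -3
EQ      -> 0
PUSH -5 -> 0 -5
DUP     -> 0 -5 -5
GT      -> 0 0
LT      -> 0
PUSH -7 -> 0 -7
SUB     -> 7
NEG     -> -7
PUSH 10 -> -7 10
PUSH 3  -> -7 10 3
ROT     -> 10 3 -7
ROT     -> 3 -7 10
SWAP    -> 3 10 -7
SWAP    -> 3 -7 10
GT      -> 3 0
MUL     -> 0
LOAD 0  -> 0 -3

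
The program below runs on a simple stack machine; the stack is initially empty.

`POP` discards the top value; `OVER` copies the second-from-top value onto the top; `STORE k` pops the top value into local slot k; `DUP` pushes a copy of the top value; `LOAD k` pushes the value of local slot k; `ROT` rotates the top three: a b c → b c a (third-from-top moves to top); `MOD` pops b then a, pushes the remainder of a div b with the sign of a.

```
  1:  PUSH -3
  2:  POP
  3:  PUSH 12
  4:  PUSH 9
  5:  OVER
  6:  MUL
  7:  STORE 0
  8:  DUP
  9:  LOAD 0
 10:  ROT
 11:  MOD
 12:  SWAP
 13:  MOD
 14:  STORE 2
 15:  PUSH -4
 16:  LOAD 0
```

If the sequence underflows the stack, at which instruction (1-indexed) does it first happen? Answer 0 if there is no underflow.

PUSH -3 : [-3]
POP     : []
PUSH 12 : [12]
PUSH 9  : [12, 9]
OVER    : [12, 9, 12]
MUL     : [12, 108]
STORE 0 : [12]
DUP     : [12, 12]
LOAD 0  : [12, 12, 108]
ROT     : [12, 108, 12]
MOD     : [12, 0]
SWAP    : [0, 12]
MOD     : [0]
STORE 2 : []
PUSH -4 : [-4]
LOAD 0  : [-4, 108]

0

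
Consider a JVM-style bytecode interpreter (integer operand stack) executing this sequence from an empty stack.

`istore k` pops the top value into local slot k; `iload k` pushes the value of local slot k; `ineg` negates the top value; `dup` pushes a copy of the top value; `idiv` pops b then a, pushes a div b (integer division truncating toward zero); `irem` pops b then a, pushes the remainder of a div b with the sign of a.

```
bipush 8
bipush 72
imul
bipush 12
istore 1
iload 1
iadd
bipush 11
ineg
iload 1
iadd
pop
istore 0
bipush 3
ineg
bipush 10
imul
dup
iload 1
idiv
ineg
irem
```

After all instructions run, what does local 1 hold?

bipush 8  → 8
bipush 72 → 8 72
imul      → 576
bipush 12 → 576 12
istore 1  → 576
iload 1   → 576 12
iadd      → 588
bipush 11 → 588 11
ineg      → 588 -11
iload 1   → 588 -11 12
iadd      → 588 1
pop       → 588
istore 0  → (empty)
bipush 3  → 3
ineg      → -3
bipush 10 → -3 10
imul      → -30
dup       → -30 -30
iload 1   → -30 -30 12
idiv      → -30 -2
ineg      → -30 2
irem      → 0

12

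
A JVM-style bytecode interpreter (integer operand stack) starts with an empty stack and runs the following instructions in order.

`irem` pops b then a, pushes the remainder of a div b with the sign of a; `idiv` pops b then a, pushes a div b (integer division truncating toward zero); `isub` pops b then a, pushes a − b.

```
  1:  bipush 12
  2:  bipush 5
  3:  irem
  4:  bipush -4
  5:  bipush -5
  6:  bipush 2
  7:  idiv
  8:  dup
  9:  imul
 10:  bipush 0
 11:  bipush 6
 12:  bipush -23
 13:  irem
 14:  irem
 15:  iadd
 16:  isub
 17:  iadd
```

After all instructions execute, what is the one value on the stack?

-6

bipush 12   12
bipush 5    12 5
irem        2
bipush -4   2 -4
bipush -5   2 -4 -5
bipush 2    2 -4 -5 2
idiv        2 -4 -2
dup         2 -4 -2 -2
imul        2 -4 4
bipush 0    2 -4 4 0
bipush 6    2 -4 4 0 6
bipush -23  2 -4 4 0 6 -23
irem        2 -4 4 0 6
irem        2 -4 4 0
iadd        2 -4 4
isub        2 -8
iadd        -6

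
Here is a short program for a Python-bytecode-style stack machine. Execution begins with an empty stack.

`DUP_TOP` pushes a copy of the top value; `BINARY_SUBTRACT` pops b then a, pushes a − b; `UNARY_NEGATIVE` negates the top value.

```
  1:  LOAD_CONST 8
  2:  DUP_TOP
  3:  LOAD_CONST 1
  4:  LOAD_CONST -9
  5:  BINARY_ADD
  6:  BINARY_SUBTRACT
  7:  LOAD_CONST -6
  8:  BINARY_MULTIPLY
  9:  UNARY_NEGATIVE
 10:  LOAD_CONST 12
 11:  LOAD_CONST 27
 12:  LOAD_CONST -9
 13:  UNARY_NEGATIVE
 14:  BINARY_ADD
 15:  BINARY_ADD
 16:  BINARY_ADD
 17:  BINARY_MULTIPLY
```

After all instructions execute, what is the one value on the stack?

1152

LOAD_CONST 8    -> 8
DUP_TOP         -> 8 8
LOAD_CONST 1    -> 8 8 1
LOAD_CONST -9   -> 8 8 1 -9
BINARY_ADD      -> 8 8 -8
BINARY_SUBTRACT -> 8 16
LOAD_CONST -6   -> 8 16 -6
BINARY_MULTIPLY -> 8 -96
UNARY_NEGATIVE  -> 8 96
LOAD_CONST 12   -> 8 96 12
LOAD_CONST 27   -> 8 96 12 27
LOAD_CONST -9   -> 8 96 12 27 -9
UNARY_NEGATIVE  -> 8 96 12 27 9
BINARY_ADD      -> 8 96 12 36
BINARY_ADD      -> 8 96 48
BINARY_ADD      -> 8 144
BINARY_MULTIPLY -> 1152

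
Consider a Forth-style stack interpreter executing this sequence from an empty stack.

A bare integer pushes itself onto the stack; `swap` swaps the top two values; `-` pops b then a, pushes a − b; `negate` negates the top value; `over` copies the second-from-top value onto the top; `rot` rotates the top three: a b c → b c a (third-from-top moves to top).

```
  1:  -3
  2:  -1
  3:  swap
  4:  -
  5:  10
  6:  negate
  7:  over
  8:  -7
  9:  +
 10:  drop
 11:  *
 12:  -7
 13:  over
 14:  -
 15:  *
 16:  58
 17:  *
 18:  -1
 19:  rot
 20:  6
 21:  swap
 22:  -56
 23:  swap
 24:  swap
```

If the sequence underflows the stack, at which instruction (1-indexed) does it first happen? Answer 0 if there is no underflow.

19

-3      [-3]
-1      [-3, -1]
swap    [-1, -3]
-       [2]
10      [2, 10]
negate  [2, -10]
over    [2, -10, 2]
-7      [2, -10, 2, -7]
+       [2, -10, -5]
drop    [2, -10]
*       [-20]
-7      [-20, -7]
over    [-20, -7, -20]
-       [-20, 13]
*       [-260]
58      [-260, 58]
*       [-15080]
-1      [-15080, -1]
rot  — needs 3 operands, stack has 2 → underflow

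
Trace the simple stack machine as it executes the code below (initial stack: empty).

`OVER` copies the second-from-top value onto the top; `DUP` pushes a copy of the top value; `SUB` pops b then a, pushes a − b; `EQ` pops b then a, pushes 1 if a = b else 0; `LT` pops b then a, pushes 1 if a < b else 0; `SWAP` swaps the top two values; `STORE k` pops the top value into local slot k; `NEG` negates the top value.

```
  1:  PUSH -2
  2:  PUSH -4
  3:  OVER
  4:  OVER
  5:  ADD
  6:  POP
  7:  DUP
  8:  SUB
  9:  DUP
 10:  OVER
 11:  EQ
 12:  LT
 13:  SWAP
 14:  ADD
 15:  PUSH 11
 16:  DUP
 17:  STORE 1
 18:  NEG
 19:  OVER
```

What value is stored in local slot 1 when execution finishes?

11

PUSH -2 : -2
PUSH -4 : -2 -4
OVER    : -2 -4 -2
OVER    : -2 -4 -2 -4
ADD     : -2 -4 -6
POP     : -2 -4
DUP     : -2 -4 -4
SUB     : -2 0
DUP     : -2 0 0
OVER    : -2 0 0 0
EQ      : -2 0 1
LT      : -2 1
SWAP    : 1 -2
ADD     : -1
PUSH 11 : -1 11
DUP     : -1 11 11
STORE 1 : -1 11
NEG     : -1 -11
OVER    : -1 -11 -1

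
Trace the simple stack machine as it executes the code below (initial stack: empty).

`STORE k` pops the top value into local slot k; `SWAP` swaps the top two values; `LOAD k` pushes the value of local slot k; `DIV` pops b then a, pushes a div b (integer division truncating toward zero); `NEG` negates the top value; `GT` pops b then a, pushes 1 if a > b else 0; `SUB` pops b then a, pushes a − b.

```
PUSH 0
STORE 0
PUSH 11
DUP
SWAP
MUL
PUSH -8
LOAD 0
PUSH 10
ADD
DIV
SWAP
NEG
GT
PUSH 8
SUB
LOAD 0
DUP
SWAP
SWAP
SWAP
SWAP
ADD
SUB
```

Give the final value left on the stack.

PUSH 0  : 0
STORE 0 : (empty)
PUSH 11 : 11
DUP     : 11 11
SWAP    : 11 11
MUL     : 121
PUSH -8 : 121 -8
LOAD 0  : 121 -8 0
PUSH 10 : 121 -8 0 10
ADD     : 121 -8 10
DIV     : 121 0
SWAP    : 0 121
NEG     : 0 -121
GT      : 1
PUSH 8  : 1 8
SUB     : -7
LOAD 0  : -7 0
DUP     : -7 0 0
SWAP    : -7 0 0
SWAP    : -7 0 0
SWAP    : -7 0 0
SWAP    : -7 0 0
ADD     : -7 0
SUB     : -7

-7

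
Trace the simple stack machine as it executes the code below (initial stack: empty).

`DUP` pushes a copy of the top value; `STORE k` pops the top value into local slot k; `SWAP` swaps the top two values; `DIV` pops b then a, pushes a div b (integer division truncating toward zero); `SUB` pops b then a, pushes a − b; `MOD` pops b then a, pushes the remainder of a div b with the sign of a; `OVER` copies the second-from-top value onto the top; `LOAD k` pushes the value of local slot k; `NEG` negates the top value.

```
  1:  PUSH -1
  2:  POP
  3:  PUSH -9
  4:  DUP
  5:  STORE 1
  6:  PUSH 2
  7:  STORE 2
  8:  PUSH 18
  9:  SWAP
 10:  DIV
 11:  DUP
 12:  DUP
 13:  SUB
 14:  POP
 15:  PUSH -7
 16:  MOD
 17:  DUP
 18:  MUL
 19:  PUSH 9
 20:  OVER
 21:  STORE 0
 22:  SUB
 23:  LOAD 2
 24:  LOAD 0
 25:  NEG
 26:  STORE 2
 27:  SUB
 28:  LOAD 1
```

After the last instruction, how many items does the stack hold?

2

PUSH -1 : -1
POP     : (empty)
PUSH -9 : -9
DUP     : -9 -9
STORE 1 : -9
PUSH 2  : -9 2
STORE 2 : -9
PUSH 18 : -9 18
SWAP    : 18 -9
DIV     : -2
DUP     : -2 -2
DUP     : -2 -2 -2
SUB     : -2 0
POP     : -2
PUSH -7 : -2 -7
MOD     : -2
DUP     : -2 -2
MUL     : 4
PUSH 9  : 4 9
OVER    : 4 9 4
STORE 0 : 4 9
SUB     : -5
LOAD 2  : -5 2
LOAD 0  : -5 2 4
NEG     : -5 2 -4
STORE 2 : -5 2
SUB     : -7
LOAD 1  : -7 -9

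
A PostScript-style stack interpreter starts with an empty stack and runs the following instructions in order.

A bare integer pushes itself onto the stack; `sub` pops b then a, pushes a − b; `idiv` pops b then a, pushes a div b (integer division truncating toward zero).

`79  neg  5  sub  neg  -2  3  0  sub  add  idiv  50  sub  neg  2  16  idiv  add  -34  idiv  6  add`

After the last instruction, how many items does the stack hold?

79   → [79]
neg  → [-79]
5    → [-79, 5]
sub  → [-84]
neg  → [84]
-2   → [84, -2]
3    → [84, -2, 3]
0    → [84, -2, 3, 0]
sub  → [84, -2, 3]
add  → [84, 1]
idiv → [84]
50   → [84, 50]
sub  → [34]
neg  → [-34]
2    → [-34, 2]
16   → [-34, 2, 16]
idiv → [-34, 0]
add  → [-34]
-34  → [-34, -34]
idiv → [1]
6    → [1, 6]
add  → [7]

1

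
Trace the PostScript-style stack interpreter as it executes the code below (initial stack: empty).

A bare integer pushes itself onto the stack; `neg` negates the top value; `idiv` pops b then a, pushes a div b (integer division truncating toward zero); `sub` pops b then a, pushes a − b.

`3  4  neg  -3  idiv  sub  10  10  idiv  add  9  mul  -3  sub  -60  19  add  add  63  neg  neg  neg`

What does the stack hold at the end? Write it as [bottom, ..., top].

3    → [3]
4    → [3, 4]
neg  → [3, -4]
-3   → [3, -4, -3]
idiv → [3, 1]
sub  → [2]
10   → [2, 10]
10   → [2, 10, 10]
idiv → [2, 1]
add  → [3]
9    → [3, 9]
mul  → [27]
-3   → [27, -3]
sub  → [30]
-60  → [30, -60]
19   → [30, -60, 19]
add  → [30, -41]
add  → [-11]
63   → [-11, 63]
neg  → [-11, -63]
neg  → [-11, 63]
neg  → [-11, -63]

[-11, -63]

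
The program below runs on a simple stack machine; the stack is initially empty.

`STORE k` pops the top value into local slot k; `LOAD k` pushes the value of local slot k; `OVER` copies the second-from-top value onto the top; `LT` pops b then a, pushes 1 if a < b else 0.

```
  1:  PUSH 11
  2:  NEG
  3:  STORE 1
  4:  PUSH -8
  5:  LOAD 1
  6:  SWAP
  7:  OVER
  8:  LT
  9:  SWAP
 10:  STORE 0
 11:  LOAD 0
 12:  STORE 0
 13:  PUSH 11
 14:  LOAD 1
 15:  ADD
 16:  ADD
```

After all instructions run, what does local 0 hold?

PUSH 11 -> 11
NEG     -> -11
STORE 1 -> (empty)
PUSH -8 -> -8
LOAD 1  -> -8 -11
SWAP    -> -11 -8
OVER    -> -11 -8 -11
LT      -> -11 0
SWAP    -> 0 -11
STORE 0 -> 0
LOAD 0  -> 0 -11
STORE 0 -> 0
PUSH 11 -> 0 11
LOAD 1  -> 0 11 -11
ADD     -> 0 0
ADD     -> 0

-11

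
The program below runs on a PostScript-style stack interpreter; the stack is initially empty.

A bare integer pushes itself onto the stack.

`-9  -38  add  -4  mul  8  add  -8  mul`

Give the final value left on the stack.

-1568

-9  : [-9]
-38 : [-9, -38]
add : [-47]
-4  : [-47, -4]
mul : [188]
8   : [188, 8]
add : [196]
-8  : [196, -8]
mul : [-1568]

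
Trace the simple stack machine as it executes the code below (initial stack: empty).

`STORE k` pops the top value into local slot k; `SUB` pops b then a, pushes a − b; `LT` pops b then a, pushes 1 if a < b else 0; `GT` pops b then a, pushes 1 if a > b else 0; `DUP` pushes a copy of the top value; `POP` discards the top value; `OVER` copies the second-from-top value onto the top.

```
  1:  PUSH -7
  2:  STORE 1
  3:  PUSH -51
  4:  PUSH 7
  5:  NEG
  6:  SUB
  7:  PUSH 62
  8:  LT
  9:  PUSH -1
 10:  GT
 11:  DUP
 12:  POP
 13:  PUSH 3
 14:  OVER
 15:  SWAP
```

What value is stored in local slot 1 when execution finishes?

-7

PUSH -7  : [-7]
STORE 1  : []
PUSH -51 : [-51]
PUSH 7   : [-51, 7]
NEG      : [-51, -7]
SUB      : [-44]
PUSH 62  : [-44, 62]
LT       : [1]
PUSH -1  : [1, -1]
GT       : [1]
DUP      : [1, 1]
POP      : [1]
PUSH 3   : [1, 3]
OVER     : [1, 3, 1]
SWAP     : [1, 1, 3]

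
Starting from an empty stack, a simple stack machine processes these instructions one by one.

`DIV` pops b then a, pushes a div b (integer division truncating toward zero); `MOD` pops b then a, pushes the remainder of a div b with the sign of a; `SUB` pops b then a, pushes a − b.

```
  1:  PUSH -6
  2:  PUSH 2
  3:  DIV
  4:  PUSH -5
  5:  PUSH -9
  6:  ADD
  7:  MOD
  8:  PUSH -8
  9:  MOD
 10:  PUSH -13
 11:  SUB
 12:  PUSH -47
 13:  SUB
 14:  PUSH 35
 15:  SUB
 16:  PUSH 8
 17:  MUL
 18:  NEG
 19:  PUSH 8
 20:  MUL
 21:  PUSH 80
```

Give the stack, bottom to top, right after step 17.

[176]

PUSH -6  : [-6]
PUSH 2   : [-6, 2]
DIV      : [-3]
PUSH -5  : [-3, -5]
PUSH -9  : [-3, -5, -9]
ADD      : [-3, -14]
MOD      : [-3]
PUSH -8  : [-3, -8]
MOD      : [-3]
PUSH -13 : [-3, -13]
SUB      : [10]
PUSH -47 : [10, -47]
SUB      : [57]
PUSH 35  : [57, 35]
SUB      : [22]
PUSH 8   : [22, 8]
MUL      : [176]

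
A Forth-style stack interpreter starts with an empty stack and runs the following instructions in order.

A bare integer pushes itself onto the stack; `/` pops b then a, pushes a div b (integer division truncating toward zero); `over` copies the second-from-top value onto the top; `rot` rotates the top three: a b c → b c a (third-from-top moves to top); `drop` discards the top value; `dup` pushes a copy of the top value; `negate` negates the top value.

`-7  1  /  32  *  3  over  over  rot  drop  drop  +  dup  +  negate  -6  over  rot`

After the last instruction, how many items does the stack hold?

3

-7     : -7
1      : -7 1
/      : -7
32     : -7 32
*      : -224
3      : -224 3
over   : -224 3 -224
over   : -224 3 -224 3
rot    : -224 -224 3 3
drop   : -224 -224 3
drop   : -224 -224
+      : -448
dup    : -448 -448
+      : -896
negate : 896
-6     : 896 -6
over   : 896 -6 896
rot    : -6 896 896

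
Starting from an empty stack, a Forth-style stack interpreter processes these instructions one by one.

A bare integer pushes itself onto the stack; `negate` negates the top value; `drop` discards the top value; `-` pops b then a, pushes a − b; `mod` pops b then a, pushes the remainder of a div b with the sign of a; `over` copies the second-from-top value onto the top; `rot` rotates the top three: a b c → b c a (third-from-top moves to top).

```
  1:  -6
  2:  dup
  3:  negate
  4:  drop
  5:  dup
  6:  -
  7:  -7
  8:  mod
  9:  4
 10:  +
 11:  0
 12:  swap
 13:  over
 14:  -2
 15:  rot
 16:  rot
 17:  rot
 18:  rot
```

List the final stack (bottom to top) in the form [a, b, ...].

-6     → -6
dup    → -6 -6
negate → -6 6
drop   → -6
dup    → -6 -6
-      → 0
-7     → 0 -7
mod    → 0
4      → 0 4
+      → 4
0      → 4 0
swap   → 0 4
over   → 0 4 0
-2     → 0 4 0 -2
rot    → 0 0 -2 4
rot    → 0 -2 4 0
rot    → 0 4 0 -2
rot    → 0 0 -2 4

[0, 0, -2, 4]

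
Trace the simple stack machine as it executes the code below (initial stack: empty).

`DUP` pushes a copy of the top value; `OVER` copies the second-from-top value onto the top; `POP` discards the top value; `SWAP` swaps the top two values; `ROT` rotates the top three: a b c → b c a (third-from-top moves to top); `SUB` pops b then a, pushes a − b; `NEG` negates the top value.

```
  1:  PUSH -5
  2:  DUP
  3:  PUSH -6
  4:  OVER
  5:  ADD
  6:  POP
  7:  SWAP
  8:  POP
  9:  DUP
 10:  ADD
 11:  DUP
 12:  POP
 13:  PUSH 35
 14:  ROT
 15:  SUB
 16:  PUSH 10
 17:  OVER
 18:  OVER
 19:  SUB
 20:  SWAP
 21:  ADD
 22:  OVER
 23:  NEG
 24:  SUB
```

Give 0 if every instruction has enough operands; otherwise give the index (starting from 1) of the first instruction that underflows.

14

PUSH -5  -5
DUP      -5 -5
PUSH -6  -5 -5 -6
OVER     -5 -5 -6 -5
ADD      -5 -5 -11
POP      -5 -5
SWAP     -5 -5
POP      -5
DUP      -5 -5
ADD      -10
DUP      -10 -10
POP      -10
PUSH 35  -10 35
ROT  — needs 3 operands, stack has 2 → underflow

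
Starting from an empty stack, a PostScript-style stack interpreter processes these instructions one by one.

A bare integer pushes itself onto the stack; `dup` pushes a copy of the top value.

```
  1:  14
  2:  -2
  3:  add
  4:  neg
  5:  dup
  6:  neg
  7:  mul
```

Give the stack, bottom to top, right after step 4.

[-12]

14  -> 14
-2  -> 14 -2
add -> 12
neg -> -12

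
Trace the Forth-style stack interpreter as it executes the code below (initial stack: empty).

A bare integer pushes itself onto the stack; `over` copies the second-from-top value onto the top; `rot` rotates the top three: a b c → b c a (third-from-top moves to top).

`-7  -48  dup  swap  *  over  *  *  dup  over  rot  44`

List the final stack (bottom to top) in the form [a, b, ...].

-7    [-7]
-48   [-7, -48]
dup   [-7, -48, -48]
swap  [-7, -48, -48]
*     [-7, 2304]
over  [-7, 2304, -7]
*     [-7, -16128]
*     [112896]
dup   [112896, 112896]
over  [112896, 112896, 112896]
rot   [112896, 112896, 112896]
44    [112896, 112896, 112896, 44]

[112896, 112896, 112896, 44]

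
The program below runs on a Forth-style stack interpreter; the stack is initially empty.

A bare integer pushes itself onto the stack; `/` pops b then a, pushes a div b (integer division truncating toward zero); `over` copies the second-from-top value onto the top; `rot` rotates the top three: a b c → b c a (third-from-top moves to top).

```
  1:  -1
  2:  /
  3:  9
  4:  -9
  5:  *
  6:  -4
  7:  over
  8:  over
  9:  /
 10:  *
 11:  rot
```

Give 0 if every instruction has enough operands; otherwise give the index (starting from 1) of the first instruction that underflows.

-1 -> -1
/  — needs 2 operands, stack has 1 → underflow

2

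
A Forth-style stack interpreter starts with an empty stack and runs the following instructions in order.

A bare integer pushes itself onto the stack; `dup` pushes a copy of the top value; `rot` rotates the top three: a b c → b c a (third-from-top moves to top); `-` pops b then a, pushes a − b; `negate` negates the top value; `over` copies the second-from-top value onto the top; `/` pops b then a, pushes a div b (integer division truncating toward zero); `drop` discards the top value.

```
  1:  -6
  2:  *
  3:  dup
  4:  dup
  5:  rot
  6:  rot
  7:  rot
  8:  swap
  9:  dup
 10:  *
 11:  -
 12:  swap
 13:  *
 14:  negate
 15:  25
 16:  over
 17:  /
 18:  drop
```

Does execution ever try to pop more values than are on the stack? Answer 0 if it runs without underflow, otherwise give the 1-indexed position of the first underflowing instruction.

-6 → -6
*  — needs 2 operands, stack has 1 → underflow

2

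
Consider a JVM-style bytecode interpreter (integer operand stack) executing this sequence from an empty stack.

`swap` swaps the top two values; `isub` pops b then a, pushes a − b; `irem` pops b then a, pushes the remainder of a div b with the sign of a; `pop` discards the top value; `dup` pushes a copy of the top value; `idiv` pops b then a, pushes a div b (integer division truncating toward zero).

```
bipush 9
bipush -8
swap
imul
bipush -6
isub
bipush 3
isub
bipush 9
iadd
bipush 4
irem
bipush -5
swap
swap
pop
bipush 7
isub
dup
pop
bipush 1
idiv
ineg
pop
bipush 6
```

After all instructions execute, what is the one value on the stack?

6

bipush 9   9
bipush -8  9 -8
swap       -8 9
imul       -72
bipush -6  -72 -6
isub       -66
bipush 3   -66 3
isub       -69
bipush 9   -69 9
iadd       -60
bipush 4   -60 4
irem       0
bipush -5  0 -5
swap       -5 0
swap       0 -5
pop        0
bipush 7   0 7
isub       -7
dup        -7 -7
pop        -7
bipush 1   -7 1
idiv       -7
ineg       7
pop        (empty)
bipush 6   6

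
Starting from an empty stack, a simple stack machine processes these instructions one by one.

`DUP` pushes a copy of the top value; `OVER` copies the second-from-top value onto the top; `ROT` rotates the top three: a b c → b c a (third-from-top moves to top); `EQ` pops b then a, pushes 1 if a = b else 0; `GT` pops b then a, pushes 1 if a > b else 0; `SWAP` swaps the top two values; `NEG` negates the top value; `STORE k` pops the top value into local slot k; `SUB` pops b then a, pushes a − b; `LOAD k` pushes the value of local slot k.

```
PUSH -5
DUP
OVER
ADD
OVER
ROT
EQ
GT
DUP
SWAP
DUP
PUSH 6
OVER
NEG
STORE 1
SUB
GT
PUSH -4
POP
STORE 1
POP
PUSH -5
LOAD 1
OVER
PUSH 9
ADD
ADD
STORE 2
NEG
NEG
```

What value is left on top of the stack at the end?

PUSH -5 -> [-5]
DUP     -> [-5, -5]
OVER    -> [-5, -5, -5]
ADD     -> [-5, -10]
OVER    -> [-5, -10, -5]
ROT     -> [-10, -5, -5]
EQ      -> [-10, 1]
GT      -> [0]
DUP     -> [0, 0]
SWAP    -> [0, 0]
DUP     -> [0, 0, 0]
PUSH 6  -> [0, 0, 0, 6]
OVER    -> [0, 0, 0, 6, 0]
NEG     -> [0, 0, 0, 6, 0]
STORE 1 -> [0, 0, 0, 6]
SUB     -> [0, 0, -6]
GT      -> [0, 1]
PUSH -4 -> [0, 1, -4]
POP     -> [0, 1]
STORE 1 -> [0]
POP     -> []
PUSH -5 -> [-5]
LOAD 1  -> [-5, 1]
OVER    -> [-5, 1, -5]
PUSH 9  -> [-5, 1, -5, 9]
ADD     -> [-5, 1, 4]
ADD     -> [-5, 5]
STORE 2 -> [-5]
NEG     -> [5]
NEG     -> [-5]

-5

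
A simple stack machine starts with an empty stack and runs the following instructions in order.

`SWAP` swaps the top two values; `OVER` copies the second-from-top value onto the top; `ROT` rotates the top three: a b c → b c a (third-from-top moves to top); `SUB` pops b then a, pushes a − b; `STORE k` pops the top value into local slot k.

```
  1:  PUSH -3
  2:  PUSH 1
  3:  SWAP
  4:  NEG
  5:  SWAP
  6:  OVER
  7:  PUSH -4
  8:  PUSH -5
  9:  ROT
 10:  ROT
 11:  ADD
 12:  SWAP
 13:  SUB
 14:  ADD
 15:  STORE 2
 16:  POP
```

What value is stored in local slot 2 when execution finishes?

PUSH -3 → [-3]
PUSH 1  → [-3, 1]
SWAP    → [1, -3]
NEG     → [1, 3]
SWAP    → [3, 1]
OVER    → [3, 1, 3]
PUSH -4 → [3, 1, 3, -4]
PUSH -5 → [3, 1, 3, -4, -5]
ROT     → [3, 1, -4, -5, 3]
ROT     → [3, 1, -5, 3, -4]
ADD     → [3, 1, -5, -1]
SWAP    → [3, 1, -1, -5]
SUB     → [3, 1, 4]
ADD     → [3, 5]
STORE 2 → [3]
POP     → []

5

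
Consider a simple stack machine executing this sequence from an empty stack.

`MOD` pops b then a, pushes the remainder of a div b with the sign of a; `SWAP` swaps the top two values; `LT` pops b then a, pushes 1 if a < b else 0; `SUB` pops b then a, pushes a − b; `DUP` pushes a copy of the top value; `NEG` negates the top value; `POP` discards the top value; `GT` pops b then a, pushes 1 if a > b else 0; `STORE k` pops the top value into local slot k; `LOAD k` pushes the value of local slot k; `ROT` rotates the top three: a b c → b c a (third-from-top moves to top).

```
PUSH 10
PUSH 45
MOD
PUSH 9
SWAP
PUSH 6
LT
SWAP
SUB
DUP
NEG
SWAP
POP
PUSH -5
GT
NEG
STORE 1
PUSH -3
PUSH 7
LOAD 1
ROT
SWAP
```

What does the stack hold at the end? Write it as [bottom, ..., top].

[7, -3, -1]

PUSH 10  10
PUSH 45  10 45
MOD      10
PUSH 9   10 9
SWAP     9 10
PUSH 6   9 10 6
LT       9 0
SWAP     0 9
SUB      -9
DUP      -9 -9
NEG      -9 9
SWAP     9 -9
POP      9
PUSH -5  9 -5
GT       1
NEG      -1
STORE 1  (empty)
PUSH -3  -3
PUSH 7   -3 7
LOAD 1   -3 7 -1
ROT      7 -1 -3
SWAP     7 -3 -1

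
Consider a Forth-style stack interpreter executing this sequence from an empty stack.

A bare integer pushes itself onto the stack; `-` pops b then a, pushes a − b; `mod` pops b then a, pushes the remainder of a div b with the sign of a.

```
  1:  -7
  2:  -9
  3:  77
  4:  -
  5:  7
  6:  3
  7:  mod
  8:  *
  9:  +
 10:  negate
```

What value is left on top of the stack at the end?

-7     → [-7]
-9     → [-7, -9]
77     → [-7, -9, 77]
-      → [-7, -86]
7      → [-7, -86, 7]
3      → [-7, -86, 7, 3]
mod    → [-7, -86, 1]
*      → [-7, -86]
+      → [-93]
negate → [93]

93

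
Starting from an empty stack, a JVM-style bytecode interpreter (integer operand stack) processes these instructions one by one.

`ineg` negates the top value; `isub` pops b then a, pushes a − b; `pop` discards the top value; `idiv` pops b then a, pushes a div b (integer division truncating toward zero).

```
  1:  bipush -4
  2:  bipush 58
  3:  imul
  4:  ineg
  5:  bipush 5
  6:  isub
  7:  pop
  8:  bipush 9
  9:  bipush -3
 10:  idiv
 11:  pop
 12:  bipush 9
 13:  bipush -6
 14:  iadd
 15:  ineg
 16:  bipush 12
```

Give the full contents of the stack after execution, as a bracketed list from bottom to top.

bipush -4  [-4]
bipush 58  [-4, 58]
imul       [-232]
ineg       [232]
bipush 5   [232, 5]
isub       [227]
pop        []
bipush 9   [9]
bipush -3  [9, -3]
idiv       [-3]
pop        []
bipush 9   [9]
bipush -6  [9, -6]
iadd       [3]
ineg       [-3]
bipush 12  [-3, 12]

[-3, 12]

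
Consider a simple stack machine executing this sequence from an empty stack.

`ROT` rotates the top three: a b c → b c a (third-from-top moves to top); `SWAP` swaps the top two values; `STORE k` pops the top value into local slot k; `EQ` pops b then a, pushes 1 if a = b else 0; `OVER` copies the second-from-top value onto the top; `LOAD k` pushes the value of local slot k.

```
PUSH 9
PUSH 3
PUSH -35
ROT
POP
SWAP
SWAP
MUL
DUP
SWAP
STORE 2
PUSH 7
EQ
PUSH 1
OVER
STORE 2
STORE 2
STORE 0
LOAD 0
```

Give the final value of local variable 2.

1

PUSH 9   -> [9]
PUSH 3   -> [9, 3]
PUSH -35 -> [9, 3, -35]
ROT      -> [3, -35, 9]
POP      -> [3, -35]
SWAP     -> [-35, 3]
SWAP     -> [3, -35]
MUL      -> [-105]
DUP      -> [-105, -105]
SWAP     -> [-105, -105]
STORE 2  -> [-105]
PUSH 7   -> [-105, 7]
EQ       -> [0]
PUSH 1   -> [0, 1]
OVER     -> [0, 1, 0]
STORE 2  -> [0, 1]
STORE 2  -> [0]
STORE 0  -> []
LOAD 0   -> [0]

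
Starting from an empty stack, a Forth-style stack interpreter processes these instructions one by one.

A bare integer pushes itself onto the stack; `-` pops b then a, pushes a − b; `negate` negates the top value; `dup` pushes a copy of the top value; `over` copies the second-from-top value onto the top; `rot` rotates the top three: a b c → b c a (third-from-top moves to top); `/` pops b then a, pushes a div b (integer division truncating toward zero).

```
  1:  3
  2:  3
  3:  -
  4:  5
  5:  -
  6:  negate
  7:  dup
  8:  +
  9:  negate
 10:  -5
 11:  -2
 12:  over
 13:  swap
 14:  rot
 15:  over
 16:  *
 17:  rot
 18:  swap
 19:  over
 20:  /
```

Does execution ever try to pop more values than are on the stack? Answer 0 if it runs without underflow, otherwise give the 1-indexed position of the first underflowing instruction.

0

3      : [3]
3      : [3, 3]
-      : [0]
5      : [0, 5]
-      : [-5]
negate : [5]
dup    : [5, 5]
+      : [10]
negate : [-10]
-5     : [-10, -5]
-2     : [-10, -5, -2]
over   : [-10, -5, -2, -5]
swap   : [-10, -5, -5, -2]
rot    : [-10, -5, -2, -5]
over   : [-10, -5, -2, -5, -2]
*      : [-10, -5, -2, 10]
rot    : [-10, -2, 10, -5]
swap   : [-10, -2, -5, 10]
over   : [-10, -2, -5, 10, -5]
/      : [-10, -2, -5, -2]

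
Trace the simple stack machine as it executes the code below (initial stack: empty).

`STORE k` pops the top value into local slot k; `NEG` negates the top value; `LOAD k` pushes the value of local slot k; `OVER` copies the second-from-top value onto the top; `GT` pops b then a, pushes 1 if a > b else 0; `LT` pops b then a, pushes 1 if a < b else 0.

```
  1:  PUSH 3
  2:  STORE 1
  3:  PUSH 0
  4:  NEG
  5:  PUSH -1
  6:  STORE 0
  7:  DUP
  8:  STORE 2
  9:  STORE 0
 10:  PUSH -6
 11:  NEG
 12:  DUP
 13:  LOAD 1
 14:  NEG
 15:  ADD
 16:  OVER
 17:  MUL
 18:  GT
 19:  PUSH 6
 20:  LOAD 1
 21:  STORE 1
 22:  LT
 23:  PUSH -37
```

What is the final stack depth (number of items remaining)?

PUSH 3   : 3
STORE 1  : (empty)
PUSH 0   : 0
NEG      : 0
PUSH -1  : 0 -1
STORE 0  : 0
DUP      : 0 0
STORE 2  : 0
STORE 0  : (empty)
PUSH -6  : -6
NEG      : 6
DUP      : 6 6
LOAD 1   : 6 6 3
NEG      : 6 6 -3
ADD      : 6 3
OVER     : 6 3 6
MUL      : 6 18
GT       : 0
PUSH 6   : 0 6
LOAD 1   : 0 6 3
STORE 1  : 0 6
LT       : 1
PUSH -37 : 1 -37

2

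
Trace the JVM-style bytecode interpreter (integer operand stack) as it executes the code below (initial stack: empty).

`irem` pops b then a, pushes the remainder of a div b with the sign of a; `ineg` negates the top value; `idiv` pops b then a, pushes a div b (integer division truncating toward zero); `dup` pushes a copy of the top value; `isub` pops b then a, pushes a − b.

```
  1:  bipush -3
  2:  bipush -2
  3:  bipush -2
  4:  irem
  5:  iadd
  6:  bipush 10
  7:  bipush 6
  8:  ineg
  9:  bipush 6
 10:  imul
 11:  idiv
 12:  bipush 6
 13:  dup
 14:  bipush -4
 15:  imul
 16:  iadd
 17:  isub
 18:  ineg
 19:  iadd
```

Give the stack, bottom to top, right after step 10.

[-3, 10, -36]

bipush -3  -3
bipush -2  -3 -2
bipush -2  -3 -2 -2
irem       -3 0
iadd       -3
bipush 10  -3 10
bipush 6   -3 10 6
ineg       -3 10 -6
bipush 6   -3 10 -6 6
imul       -3 10 -36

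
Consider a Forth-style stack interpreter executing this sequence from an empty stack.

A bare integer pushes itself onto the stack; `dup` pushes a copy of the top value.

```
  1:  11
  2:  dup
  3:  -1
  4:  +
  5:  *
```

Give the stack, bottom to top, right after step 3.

11  → 11
dup → 11 11
-1  → 11 11 -1

[11, 11, -1]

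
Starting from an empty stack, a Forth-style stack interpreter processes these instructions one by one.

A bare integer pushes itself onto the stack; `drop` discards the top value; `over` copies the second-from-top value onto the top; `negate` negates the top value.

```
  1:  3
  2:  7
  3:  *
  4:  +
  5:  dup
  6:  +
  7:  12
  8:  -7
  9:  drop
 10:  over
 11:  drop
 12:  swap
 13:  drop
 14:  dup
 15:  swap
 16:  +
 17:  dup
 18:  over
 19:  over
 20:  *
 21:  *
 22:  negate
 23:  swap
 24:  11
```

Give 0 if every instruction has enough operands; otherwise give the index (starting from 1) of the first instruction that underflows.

4

3 → [3]
7 → [3, 7]
* → [21]
+  — needs 2 operands, stack has 1 → underflow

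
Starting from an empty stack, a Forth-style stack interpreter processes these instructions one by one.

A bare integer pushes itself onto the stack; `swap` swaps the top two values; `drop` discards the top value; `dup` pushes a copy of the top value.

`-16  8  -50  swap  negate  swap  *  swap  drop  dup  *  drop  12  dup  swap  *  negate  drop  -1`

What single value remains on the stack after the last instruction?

-1

-16    -> [-16]
8      -> [-16, 8]
-50    -> [-16, 8, -50]
swap   -> [-16, -50, 8]
negate -> [-16, -50, -8]
swap   -> [-16, -8, -50]
*      -> [-16, 400]
swap   -> [400, -16]
drop   -> [400]
dup    -> [400, 400]
*      -> [160000]
drop   -> []
12     -> [12]
dup    -> [12, 12]
swap   -> [12, 12]
*      -> [144]
negate -> [-144]
drop   -> []
-1     -> [-1]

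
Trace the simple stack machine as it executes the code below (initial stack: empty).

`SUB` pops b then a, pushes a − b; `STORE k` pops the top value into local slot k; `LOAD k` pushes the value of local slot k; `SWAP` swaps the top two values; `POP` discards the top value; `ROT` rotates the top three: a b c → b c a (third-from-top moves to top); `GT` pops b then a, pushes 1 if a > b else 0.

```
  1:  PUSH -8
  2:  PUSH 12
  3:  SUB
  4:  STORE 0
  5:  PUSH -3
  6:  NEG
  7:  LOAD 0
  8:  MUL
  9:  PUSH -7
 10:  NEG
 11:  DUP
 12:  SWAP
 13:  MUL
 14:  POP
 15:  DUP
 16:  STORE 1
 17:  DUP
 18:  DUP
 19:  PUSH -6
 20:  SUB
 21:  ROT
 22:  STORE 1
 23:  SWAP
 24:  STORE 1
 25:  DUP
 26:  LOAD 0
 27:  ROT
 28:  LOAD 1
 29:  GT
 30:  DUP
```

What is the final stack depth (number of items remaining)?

4

PUSH -8 -> -8
PUSH 12 -> -8 12
SUB     -> -20
STORE 0 -> (empty)
PUSH -3 -> -3
NEG     -> 3
LOAD 0  -> 3 -20
MUL     -> -60
PUSH -7 -> -60 -7
NEG     -> -60 7
DUP     -> -60 7 7
SWAP    -> -60 7 7
MUL     -> -60 49
POP     -> -60
DUP     -> -60 -60
STORE 1 -> -60
DUP     -> -60 -60
DUP     -> -60 -60 -60
PUSH -6 -> -60 -60 -60 -6
SUB     -> -60 -60 -54
ROT     -> -60 -54 -60
STORE 1 -> -60 -54
SWAP    -> -54 -60
STORE 1 -> -54
DUP     -> -54 -54
LOAD 0  -> -54 -54 -20
ROT     -> -54 -20 -54
LOAD 1  -> -54 -20 -54 -60
GT      -> -54 -20 1
DUP     -> -54 -20 1 1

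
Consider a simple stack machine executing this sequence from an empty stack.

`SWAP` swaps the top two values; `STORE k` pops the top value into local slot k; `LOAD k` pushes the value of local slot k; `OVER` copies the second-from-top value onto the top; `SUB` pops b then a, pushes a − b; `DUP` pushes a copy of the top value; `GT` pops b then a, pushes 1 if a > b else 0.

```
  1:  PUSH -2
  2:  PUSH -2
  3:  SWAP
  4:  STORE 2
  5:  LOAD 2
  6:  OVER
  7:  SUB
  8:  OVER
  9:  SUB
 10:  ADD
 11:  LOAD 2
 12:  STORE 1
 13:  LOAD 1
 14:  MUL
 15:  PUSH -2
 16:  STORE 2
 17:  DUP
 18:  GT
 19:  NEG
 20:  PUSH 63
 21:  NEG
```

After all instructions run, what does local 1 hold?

-2

PUSH -2  [-2]
PUSH -2  [-2, -2]
SWAP     [-2, -2]
STORE 2  [-2]
LOAD 2   [-2, -2]
OVER     [-2, -2, -2]
SUB      [-2, 0]
OVER     [-2, 0, -2]
SUB      [-2, 2]
ADD      [0]
LOAD 2   [0, -2]
STORE 1  [0]
LOAD 1   [0, -2]
MUL      [0]
PUSH -2  [0, -2]
STORE 2  [0]
DUP      [0, 0]
GT       [0]
NEG      [0]
PUSH 63  [0, 63]
NEG      [0, -63]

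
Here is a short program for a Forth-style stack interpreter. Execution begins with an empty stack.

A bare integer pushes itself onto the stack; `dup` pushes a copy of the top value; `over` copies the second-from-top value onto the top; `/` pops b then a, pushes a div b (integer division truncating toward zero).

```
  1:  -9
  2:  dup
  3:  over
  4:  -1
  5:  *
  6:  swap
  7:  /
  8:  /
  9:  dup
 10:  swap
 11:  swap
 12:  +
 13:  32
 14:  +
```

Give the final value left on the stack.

50

-9   -> -9
dup  -> -9 -9
over -> -9 -9 -9
-1   -> -9 -9 -9 -1
*    -> -9 -9 9
swap -> -9 9 -9
/    -> -9 -1
/    -> 9
dup  -> 9 9
swap -> 9 9
swap -> 9 9
+    -> 18
32   -> 18 32
+    -> 50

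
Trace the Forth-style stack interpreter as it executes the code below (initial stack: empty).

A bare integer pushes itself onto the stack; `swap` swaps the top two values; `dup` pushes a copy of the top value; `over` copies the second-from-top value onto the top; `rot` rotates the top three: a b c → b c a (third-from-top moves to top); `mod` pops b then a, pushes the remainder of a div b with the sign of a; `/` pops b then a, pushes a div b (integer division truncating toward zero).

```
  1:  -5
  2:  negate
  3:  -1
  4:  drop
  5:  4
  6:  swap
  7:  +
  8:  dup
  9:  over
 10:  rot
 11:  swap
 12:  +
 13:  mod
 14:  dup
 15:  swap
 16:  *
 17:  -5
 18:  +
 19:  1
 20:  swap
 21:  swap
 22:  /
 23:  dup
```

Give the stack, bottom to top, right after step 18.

-5     → [-5]
negate → [5]
-1     → [5, -1]
drop   → [5]
4      → [5, 4]
swap   → [4, 5]
+      → [9]
dup    → [9, 9]
over   → [9, 9, 9]
rot    → [9, 9, 9]
swap   → [9, 9, 9]
+      → [9, 18]
mod    → [9]
dup    → [9, 9]
swap   → [9, 9]
*      → [81]
-5     → [81, -5]
+      → [76]

[76]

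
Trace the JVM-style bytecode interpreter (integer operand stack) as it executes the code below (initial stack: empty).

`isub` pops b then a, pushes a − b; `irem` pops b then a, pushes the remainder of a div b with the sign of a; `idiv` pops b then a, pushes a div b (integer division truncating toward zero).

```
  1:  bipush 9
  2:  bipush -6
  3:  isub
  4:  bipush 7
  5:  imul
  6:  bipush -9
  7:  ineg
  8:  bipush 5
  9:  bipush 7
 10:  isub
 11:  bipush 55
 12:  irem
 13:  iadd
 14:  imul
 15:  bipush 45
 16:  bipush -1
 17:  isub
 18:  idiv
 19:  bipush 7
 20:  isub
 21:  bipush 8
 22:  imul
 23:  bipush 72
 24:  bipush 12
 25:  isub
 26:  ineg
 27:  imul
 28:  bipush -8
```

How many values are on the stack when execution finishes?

bipush 9  -> 9
bipush -6 -> 9 -6
isub      -> 15
bipush 7  -> 15 7
imul      -> 105
bipush -9 -> 105 -9
ineg      -> 105 9
bipush 5  -> 105 9 5
bipush 7  -> 105 9 5 7
isub      -> 105 9 -2
bipush 55 -> 105 9 -2 55
irem      -> 105 9 -2
iadd      -> 105 7
imul      -> 735
bipush 45 -> 735 45
bipush -1 -> 735 45 -1
isub      -> 735 46
idiv      -> 15
bipush 7  -> 15 7
isub      -> 8
bipush 8  -> 8 8
imul      -> 64
bipush 72 -> 64 72
bipush 12 -> 64 72 12
isub      -> 64 60
ineg      -> 64 -60
imul      -> -3840
bipush -8 -> -3840 -8

2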